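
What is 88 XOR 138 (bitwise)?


0b1011000 ^ 0b10001010 = 0b11010010 = 210

210


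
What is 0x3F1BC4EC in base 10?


3F1BC4EC hex = 1058784492 decimal

1058784492


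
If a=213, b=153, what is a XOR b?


213 ^ 153 = 76

76


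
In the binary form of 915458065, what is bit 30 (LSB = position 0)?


0b110110100100001100100000010001, position 30 = 0

0


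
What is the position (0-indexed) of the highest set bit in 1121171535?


0b1000010110100111011100001001111. Highest set bit at position 30

30


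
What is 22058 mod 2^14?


22058 & 16383 = 5674

5674


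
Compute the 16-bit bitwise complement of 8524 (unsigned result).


~0b10000101001100 = 0b1101111010110011 = 57011 (16-bit unsigned)

57011


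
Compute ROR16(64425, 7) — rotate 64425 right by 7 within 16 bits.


Rotate 0b1111101110101001 right by 7 (16-bit) = 0b101001111110111 = 21495

21495


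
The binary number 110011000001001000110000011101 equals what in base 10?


110011000001001000110000011101 in decimal = 855936029

855936029


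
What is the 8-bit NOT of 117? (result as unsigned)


~0b1110101 = 0b10001010 = 138 (8-bit unsigned)

138


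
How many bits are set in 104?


0b1101000 has 3 set bits

3


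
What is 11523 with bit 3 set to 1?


11523 | (1 << 3) = 11523 | 8 = 11531

11531


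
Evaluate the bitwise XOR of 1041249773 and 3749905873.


0b111110000100000011010111101101 ^ 0b11011111100000110000010111010001 = 0b11100001100100110011000000111100 = 3784519740

3784519740


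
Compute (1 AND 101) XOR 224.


Step 1: 1 & 101 = 1
Step 2: 1 ^ 224 = 225

225


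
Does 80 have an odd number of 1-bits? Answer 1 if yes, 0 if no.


0b1010000 has 2 ones => parity 0

0


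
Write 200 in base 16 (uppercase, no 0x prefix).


200 = C8 hex

C8


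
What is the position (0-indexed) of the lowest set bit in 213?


0b11010101. Lowest set bit at position 0

0


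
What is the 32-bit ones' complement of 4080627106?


4080627106 ^ 4294967295 = 214340189

214340189


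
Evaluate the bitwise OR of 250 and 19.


0b11111010 | 0b10011 = 0b11111011 = 251

251


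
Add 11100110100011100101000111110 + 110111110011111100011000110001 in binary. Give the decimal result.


11100110100011100101000111110 + 110111110011111100011000110001 = 1010100101000011001000001101111 = 1419874415

1419874415


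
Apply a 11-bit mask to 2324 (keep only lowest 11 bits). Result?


2324 & 2047 = 276

276


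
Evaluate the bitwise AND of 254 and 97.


0b11111110 & 0b1100001 = 0b1100000 = 96

96


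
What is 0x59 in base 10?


59 hex = 89 decimal

89


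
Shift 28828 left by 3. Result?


0b111000010011100 << 3 = 0b111000010011100000 = 230624

230624


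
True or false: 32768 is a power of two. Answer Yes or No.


0b1000000000000000. Only one bit set => Yes

Yes


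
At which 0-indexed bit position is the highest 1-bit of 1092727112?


0b1000001001000011011000101001000. Highest set bit at position 30

30


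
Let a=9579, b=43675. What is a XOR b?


9579 ^ 43675 = 36848

36848


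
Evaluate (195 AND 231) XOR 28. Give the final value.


Step 1: 195 & 231 = 195
Step 2: 195 ^ 28 = 223

223


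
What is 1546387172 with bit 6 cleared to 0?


1546387172 & ~(1 << 6) = 1546387108

1546387108


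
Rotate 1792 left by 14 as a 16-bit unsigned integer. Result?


Rotate 0b11100000000 left by 14 (16-bit) = 0b111000000 = 448

448


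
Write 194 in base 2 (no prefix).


194 = 11000010 in binary

11000010


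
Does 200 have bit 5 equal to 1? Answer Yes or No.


0b11001000, bit 5 = 0. No

No


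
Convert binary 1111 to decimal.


1111 in decimal = 15

15


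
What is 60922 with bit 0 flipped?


60922 ^ (1 << 0) = 60922 ^ 1 = 60923

60923


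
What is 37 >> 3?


0b100101 >> 3 = 0b100 = 4

4


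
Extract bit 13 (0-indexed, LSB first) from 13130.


0b11001101001010, position 13 = 1

1


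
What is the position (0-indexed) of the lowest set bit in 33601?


0b1000001101000001. Lowest set bit at position 0

0


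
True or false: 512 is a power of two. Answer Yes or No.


0b1000000000. Only one bit set => Yes

Yes


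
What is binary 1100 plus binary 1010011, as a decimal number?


1100 + 1010011 = 1011111 = 95

95


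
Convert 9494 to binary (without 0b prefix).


9494 = 10010100010110 in binary

10010100010110


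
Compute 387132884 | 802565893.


0b10111000100110010110111010100 | 0b101111110101100010111100000101 = 0b111111110101110010111111010101 = 1071067093

1071067093


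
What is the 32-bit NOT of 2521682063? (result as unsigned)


~0b10010110010011011101000010001111 = 0b1101001101100100010111101110000 = 1773285232 (32-bit unsigned)

1773285232


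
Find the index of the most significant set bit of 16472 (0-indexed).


0b100000001011000. Highest set bit at position 14

14


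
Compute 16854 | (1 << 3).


16854 | (1 << 3) = 16854 | 8 = 16862

16862


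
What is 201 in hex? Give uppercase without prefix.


201 = C9 hex

C9


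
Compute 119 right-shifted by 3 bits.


0b1110111 >> 3 = 0b1110 = 14

14


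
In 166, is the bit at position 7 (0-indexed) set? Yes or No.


0b10100110, bit 7 = 1. Yes

Yes


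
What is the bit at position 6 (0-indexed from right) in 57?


0b111001, position 6 = 0

0


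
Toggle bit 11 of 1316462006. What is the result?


1316462006 ^ (1 << 11) = 1316462006 ^ 2048 = 1316459958

1316459958


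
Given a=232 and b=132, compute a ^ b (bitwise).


232 ^ 132 = 108

108


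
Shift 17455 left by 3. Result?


0b100010000101111 << 3 = 0b100010000101111000 = 139640

139640


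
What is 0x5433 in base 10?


5433 hex = 21555 decimal

21555


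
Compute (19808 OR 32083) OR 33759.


Step 1: 19808 | 32083 = 32115
Step 2: 32115 | 33759 = 65535

65535


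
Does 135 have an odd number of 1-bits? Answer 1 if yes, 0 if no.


0b10000111 has 4 ones => parity 0

0


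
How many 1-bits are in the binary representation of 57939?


0b1110001001010011 has 8 set bits

8


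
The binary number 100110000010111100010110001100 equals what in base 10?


100110000010111100010110001100 in decimal = 638305676

638305676


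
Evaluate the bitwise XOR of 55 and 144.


0b110111 ^ 0b10010000 = 0b10100111 = 167

167


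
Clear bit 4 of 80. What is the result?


80 & ~(1 << 4) = 64

64


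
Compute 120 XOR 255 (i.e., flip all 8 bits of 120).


120 ^ 255 = 135

135


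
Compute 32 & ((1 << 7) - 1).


32 & 127 = 32

32


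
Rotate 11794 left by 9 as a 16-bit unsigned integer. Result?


Rotate 0b10111000010010 left by 9 (16-bit) = 0b10010001011100 = 9308

9308


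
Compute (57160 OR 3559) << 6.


Step 1: 57160 | 3559 = 57327
Step 2: 57327 << 6 = 3668928

3668928


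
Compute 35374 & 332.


0b1000101000101110 & 0b101001100 = 0b1100 = 12

12


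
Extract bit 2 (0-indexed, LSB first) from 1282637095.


0b1001100011100110111110100100111, position 2 = 1

1


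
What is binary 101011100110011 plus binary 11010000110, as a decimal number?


101011100110011 + 11010000110 = 101110110111001 = 23993

23993


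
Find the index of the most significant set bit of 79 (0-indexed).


0b1001111. Highest set bit at position 6

6


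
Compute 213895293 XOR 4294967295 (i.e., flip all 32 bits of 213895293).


213895293 ^ 4294967295 = 4081072002

4081072002


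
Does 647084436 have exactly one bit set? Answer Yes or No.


0b100110100100011011100110010100. Multiple bits set => No

No


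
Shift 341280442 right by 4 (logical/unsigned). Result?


0b10100010101111000011010111010 >> 4 = 0b1010001010111100001101011 = 21330027

21330027


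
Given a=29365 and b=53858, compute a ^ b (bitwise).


29365 ^ 53858 = 41175

41175


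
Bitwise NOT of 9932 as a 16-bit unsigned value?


~0b10011011001100 = 0b1101100100110011 = 55603 (16-bit unsigned)

55603


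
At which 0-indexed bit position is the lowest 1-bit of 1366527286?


0b1010001011100111000110100110110. Lowest set bit at position 1

1


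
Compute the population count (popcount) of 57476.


0b1110000010000100 has 5 set bits

5


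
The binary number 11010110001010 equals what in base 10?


11010110001010 in decimal = 13706

13706


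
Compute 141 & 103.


0b10001101 & 0b1100111 = 0b101 = 5

5


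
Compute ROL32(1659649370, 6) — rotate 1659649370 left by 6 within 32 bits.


Rotate 0b1100010111011000011110101011010 left by 6 (32-bit) = 0b10111011000011110101011010011000 = 3138344600

3138344600


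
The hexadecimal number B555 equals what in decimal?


B555 hex = 46421 decimal

46421


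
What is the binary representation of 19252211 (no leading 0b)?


19252211 = 1001001011100001111110011 in binary

1001001011100001111110011


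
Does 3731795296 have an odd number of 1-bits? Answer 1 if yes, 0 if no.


0b11011110011011101010110101100000 has 18 ones => parity 0

0


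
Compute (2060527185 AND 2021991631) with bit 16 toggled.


Step 1: 2060527185 & 2021991631 = 2021729345
Step 2: 2021729345 ^ (1 << 16) = 2021729345 ^ 65536 = 2021663809

2021663809


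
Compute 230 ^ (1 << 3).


230 ^ (1 << 3) = 230 ^ 8 = 238

238


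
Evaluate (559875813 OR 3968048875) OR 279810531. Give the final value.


Step 1: 559875813 | 3968048875 = 3990855407
Step 2: 3990855407 | 279810531 = 4261388271

4261388271


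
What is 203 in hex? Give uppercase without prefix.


203 = CB hex

CB


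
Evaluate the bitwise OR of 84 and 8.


0b1010100 | 0b1000 = 0b1011100 = 92

92


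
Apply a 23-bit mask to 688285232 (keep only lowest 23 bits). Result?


688285232 & 8388607 = 419376

419376


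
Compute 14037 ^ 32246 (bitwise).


0b11011011010101 ^ 0b111110111110110 = 0b100101100100011 = 19235

19235


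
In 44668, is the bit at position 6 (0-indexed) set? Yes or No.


0b1010111001111100, bit 6 = 1. Yes

Yes


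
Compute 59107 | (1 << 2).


59107 | (1 << 2) = 59107 | 4 = 59111

59111


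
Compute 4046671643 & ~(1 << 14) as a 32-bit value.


4046671643 & ~(1 << 14) = 4046655259

4046655259


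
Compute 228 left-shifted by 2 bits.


0b11100100 << 2 = 0b1110010000 = 912

912


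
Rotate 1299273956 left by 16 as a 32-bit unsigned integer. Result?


Rotate 0b1001101011100010101100011100100 left by 16 (32-bit) = 0b1011000111001000100110101110001 = 1491357041

1491357041


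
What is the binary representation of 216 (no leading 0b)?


216 = 11011000 in binary

11011000


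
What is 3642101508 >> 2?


0b11011001000101100000111100000100 >> 2 = 0b110110010001011000001111000001 = 910525377

910525377


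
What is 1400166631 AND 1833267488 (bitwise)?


0b1010011011101001101100011100111 & 0b1101101010001010111000100100000 = 0b1000001010001000101000000100000 = 1094996000

1094996000


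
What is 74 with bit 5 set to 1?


74 | (1 << 5) = 74 | 32 = 106

106


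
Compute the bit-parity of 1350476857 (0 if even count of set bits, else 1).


0b1010000011111101010010000111001 has 15 ones => parity 1

1


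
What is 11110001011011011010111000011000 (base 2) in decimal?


11110001011011011010111000011000 in decimal = 4050497048

4050497048


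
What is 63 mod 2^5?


63 & 31 = 31

31


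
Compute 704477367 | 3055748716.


0b101001111111010111100010110111 | 0b10110110001000110000011001101100 = 0b10111111111111110111111011111111 = 3221192447

3221192447


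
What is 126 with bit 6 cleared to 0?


126 & ~(1 << 6) = 62

62


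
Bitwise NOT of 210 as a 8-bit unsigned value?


~0b11010010 = 0b101101 = 45 (8-bit unsigned)

45


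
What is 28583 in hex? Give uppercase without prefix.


28583 = 6FA7 hex

6FA7


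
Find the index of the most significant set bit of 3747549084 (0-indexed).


0b11011111010111110000111110011100. Highest set bit at position 31

31


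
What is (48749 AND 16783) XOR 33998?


Step 1: 48749 & 16783 = 13
Step 2: 13 ^ 33998 = 33987

33987


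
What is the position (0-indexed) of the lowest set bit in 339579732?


0b10100001111011001001101010100. Lowest set bit at position 2

2


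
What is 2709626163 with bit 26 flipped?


2709626163 ^ (1 << 26) = 2709626163 ^ 67108864 = 2776735027

2776735027


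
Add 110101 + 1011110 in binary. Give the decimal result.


110101 + 1011110 = 10010011 = 147

147


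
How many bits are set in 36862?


0b1000111111111110 has 12 set bits

12


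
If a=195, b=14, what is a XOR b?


195 ^ 14 = 205

205


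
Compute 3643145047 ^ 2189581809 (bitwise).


0b11011001001001011111101101010111 ^ 0b10000010100000100101110111110001 = 0b1011011101001111010011010100110 = 1537713830

1537713830


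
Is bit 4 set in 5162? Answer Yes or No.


0b1010000101010, bit 4 = 0. No

No


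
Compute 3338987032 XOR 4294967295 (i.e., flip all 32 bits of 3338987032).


3338987032 ^ 4294967295 = 955980263

955980263


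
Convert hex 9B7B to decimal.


9B7B hex = 39803 decimal

39803


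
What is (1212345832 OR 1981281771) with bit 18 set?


Step 1: 1212345832 | 1981281771 = 2119695851
Step 2: 2119695851 | (1 << 18) = 2119695851 | 262144 = 2119695851

2119695851


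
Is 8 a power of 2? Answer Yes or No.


0b1000. Only one bit set => Yes

Yes


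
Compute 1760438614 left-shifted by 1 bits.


0b1101000111011100010100101010110 << 1 = 0b11010001110111000101001010101100 = 3520877228

3520877228


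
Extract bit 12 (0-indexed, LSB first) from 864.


0b1101100000, position 12 = 0

0


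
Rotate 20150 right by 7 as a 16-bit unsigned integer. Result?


Rotate 0b100111010110110 right by 7 (16-bit) = 0b110110010011101 = 27805

27805


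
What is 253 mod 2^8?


253 & 255 = 253

253


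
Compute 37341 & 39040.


0b1001000111011101 & 0b1001100010000000 = 0b1001000010000000 = 36992

36992


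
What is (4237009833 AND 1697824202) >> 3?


Step 1: 4237009833 & 1697824202 = 1677894024
Step 2: 1677894024 >> 3 = 209736753

209736753


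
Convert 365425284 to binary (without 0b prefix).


365425284 = 10101110001111111001010000100 in binary

10101110001111111001010000100


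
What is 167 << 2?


0b10100111 << 2 = 0b1010011100 = 668

668


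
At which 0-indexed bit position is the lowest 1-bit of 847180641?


0b110010011111101111001101100001. Lowest set bit at position 0

0


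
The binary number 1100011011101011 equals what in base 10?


1100011011101011 in decimal = 50923

50923


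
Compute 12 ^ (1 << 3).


12 ^ (1 << 3) = 12 ^ 8 = 4

4


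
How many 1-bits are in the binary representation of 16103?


0b11111011100111 has 11 set bits

11


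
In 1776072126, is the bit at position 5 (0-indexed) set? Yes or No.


0b1101001110111001011010110111110, bit 5 = 1. Yes

Yes


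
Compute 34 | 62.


0b100010 | 0b111110 = 0b111110 = 62

62


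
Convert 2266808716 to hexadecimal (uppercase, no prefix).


2266808716 = 871CC18C hex

871CC18C


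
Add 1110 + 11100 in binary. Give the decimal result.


1110 + 11100 = 101010 = 42

42


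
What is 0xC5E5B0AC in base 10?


C5E5B0AC hex = 3320164524 decimal

3320164524


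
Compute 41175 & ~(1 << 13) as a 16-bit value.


41175 & ~(1 << 13) = 32983

32983


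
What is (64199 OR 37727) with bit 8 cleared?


Step 1: 64199 | 37727 = 64479
Step 2: 64479 & ~(1 << 8) = 64223

64223


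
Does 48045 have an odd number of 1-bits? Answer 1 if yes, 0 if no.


0b1011101110101101 has 11 ones => parity 1

1


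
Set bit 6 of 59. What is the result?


59 | (1 << 6) = 59 | 64 = 123

123


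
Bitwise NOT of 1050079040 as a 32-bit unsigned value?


~0b111110100101101110111101000000 = 0b11000001011010010001000010111111 = 3244888255 (32-bit unsigned)

3244888255


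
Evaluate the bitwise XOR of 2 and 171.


0b10 ^ 0b10101011 = 0b10101001 = 169

169


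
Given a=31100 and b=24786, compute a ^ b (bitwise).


31100 ^ 24786 = 6574

6574


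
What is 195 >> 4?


0b11000011 >> 4 = 0b1100 = 12

12


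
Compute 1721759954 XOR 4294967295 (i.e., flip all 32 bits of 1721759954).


1721759954 ^ 4294967295 = 2573207341

2573207341


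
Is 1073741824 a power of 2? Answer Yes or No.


0b1000000000000000000000000000000. Only one bit set => Yes

Yes


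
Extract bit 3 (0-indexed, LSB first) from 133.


0b10000101, position 3 = 0

0


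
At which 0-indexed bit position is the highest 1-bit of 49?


0b110001. Highest set bit at position 5

5


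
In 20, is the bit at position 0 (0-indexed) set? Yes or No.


0b10100, bit 0 = 0. No

No


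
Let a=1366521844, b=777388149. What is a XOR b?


1366521844 ^ 777388149 = 2133161857

2133161857


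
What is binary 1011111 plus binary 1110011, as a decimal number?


1011111 + 1110011 = 11010010 = 210

210


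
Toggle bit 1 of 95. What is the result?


95 ^ (1 << 1) = 95 ^ 2 = 93

93


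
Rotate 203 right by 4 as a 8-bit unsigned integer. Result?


Rotate 0b11001011 right by 4 (8-bit) = 0b10111100 = 188

188


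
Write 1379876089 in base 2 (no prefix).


1379876089 = 1010010001111110011110011111001 in binary

1010010001111110011110011111001


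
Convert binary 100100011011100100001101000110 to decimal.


100100011011100100001101000110 in decimal = 611205958

611205958


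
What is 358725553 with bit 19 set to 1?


358725553 | (1 << 19) = 358725553 | 524288 = 359249841

359249841


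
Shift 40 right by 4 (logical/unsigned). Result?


0b101000 >> 4 = 0b10 = 2

2


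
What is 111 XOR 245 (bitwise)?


0b1101111 ^ 0b11110101 = 0b10011010 = 154

154


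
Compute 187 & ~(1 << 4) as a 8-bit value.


187 & ~(1 << 4) = 171

171


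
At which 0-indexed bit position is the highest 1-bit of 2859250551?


0b10101010011011001011001101110111. Highest set bit at position 31

31


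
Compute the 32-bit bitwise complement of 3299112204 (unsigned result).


~0b11000100101001000111010100001100 = 0b111011010110111000101011110011 = 995855091 (32-bit unsigned)

995855091


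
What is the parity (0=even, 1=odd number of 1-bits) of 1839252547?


0b1101101101000001100010001000011 has 13 ones => parity 1

1


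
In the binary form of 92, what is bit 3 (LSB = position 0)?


0b1011100, position 3 = 1

1


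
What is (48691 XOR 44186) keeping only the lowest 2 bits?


Step 1: 48691 ^ 44186 = 4777
Step 2: 4777 & 3 = 1

1


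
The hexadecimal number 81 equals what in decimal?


81 hex = 129 decimal

129


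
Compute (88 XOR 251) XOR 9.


Step 1: 88 ^ 251 = 163
Step 2: 163 ^ 9 = 170

170


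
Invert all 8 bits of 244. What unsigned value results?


244 ^ 255 = 11

11


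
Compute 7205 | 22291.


0b1110000100101 | 0b101011100010011 = 0b101111100110111 = 24375

24375


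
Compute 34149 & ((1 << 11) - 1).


34149 & 2047 = 1381

1381


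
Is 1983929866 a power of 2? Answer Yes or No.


0b1110110010000000101111000001010. Multiple bits set => No

No


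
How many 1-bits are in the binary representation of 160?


0b10100000 has 2 set bits

2


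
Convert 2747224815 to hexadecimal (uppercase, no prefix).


2747224815 = A3BF52EF hex

A3BF52EF


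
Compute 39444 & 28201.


0b1001101000010100 & 0b110111000101001 = 0b101000000000 = 2560

2560


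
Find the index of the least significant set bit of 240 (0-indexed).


0b11110000. Lowest set bit at position 4

4


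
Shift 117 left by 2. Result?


0b1110101 << 2 = 0b111010100 = 468

468


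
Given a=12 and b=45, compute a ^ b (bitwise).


12 ^ 45 = 33

33


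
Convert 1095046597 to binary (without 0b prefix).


1095046597 = 1000001010001010001010111000101 in binary

1000001010001010001010111000101


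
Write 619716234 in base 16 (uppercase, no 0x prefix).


619716234 = 24F01E8A hex

24F01E8A


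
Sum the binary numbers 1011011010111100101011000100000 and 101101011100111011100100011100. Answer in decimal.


1011011010111100101011000100000 + 101101011100111011100100011100 = 10001000110100100000111100111100 = 2295467836

2295467836


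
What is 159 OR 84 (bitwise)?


0b10011111 | 0b1010100 = 0b11011111 = 223

223


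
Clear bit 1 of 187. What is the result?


187 & ~(1 << 1) = 185

185


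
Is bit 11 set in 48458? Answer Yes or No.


0b1011110101001010, bit 11 = 1. Yes

Yes


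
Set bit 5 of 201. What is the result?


201 | (1 << 5) = 201 | 32 = 233

233


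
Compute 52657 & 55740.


0b1100110110110001 & 0b1101100110111100 = 0b1100100110110000 = 51632

51632


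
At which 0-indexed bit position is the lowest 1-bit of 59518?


0b1110100001111110. Lowest set bit at position 1

1


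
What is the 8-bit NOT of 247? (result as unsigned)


~0b11110111 = 0b1000 = 8 (8-bit unsigned)

8


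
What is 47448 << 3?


0b1011100101011000 << 3 = 0b1011100101011000000 = 379584

379584


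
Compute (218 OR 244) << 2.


Step 1: 218 | 244 = 254
Step 2: 254 << 2 = 1016

1016


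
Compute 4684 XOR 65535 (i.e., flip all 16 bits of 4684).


4684 ^ 65535 = 60851

60851


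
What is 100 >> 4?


0b1100100 >> 4 = 0b110 = 6

6


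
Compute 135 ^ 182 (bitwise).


0b10000111 ^ 0b10110110 = 0b110001 = 49

49


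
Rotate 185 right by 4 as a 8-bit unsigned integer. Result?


Rotate 0b10111001 right by 4 (8-bit) = 0b10011011 = 155

155


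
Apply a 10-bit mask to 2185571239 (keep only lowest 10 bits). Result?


2185571239 & 1023 = 935

935


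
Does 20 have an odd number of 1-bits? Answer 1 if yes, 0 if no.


0b10100 has 2 ones => parity 0

0


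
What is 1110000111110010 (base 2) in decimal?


1110000111110010 in decimal = 57842

57842


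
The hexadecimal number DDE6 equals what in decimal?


DDE6 hex = 56806 decimal

56806


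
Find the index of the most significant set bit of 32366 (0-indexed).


0b111111001101110. Highest set bit at position 14

14


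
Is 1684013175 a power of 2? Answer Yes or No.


0b1100100011000000000000001110111. Multiple bits set => No

No


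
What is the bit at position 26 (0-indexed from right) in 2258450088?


0b10000110100111010011011010101000, position 26 = 1

1


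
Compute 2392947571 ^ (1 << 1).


2392947571 ^ (1 << 1) = 2392947571 ^ 2 = 2392947569

2392947569


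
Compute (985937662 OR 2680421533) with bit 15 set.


Step 1: 985937662 | 2680421533 = 3217555199
Step 2: 3217555199 | (1 << 15) = 3217555199 | 32768 = 3217555199

3217555199


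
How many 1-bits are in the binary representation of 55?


0b110111 has 5 set bits

5


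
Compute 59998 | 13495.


0b1110101001011110 | 0b11010010110111 = 0b1111111011111111 = 65279

65279


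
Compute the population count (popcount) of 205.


0b11001101 has 5 set bits

5


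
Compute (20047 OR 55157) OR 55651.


Step 1: 20047 | 55157 = 57215
Step 2: 57215 | 55651 = 57215

57215


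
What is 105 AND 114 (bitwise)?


0b1101001 & 0b1110010 = 0b1100000 = 96

96


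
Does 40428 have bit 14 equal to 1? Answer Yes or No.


0b1001110111101100, bit 14 = 0. No

No


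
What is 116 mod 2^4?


116 & 15 = 4

4


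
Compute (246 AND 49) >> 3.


Step 1: 246 & 49 = 48
Step 2: 48 >> 3 = 6

6


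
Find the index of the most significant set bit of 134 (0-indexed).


0b10000110. Highest set bit at position 7

7


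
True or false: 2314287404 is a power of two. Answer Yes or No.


0b10001001111100010011100100101100. Multiple bits set => No

No


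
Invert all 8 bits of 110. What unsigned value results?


110 ^ 255 = 145

145


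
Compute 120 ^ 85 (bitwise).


0b1111000 ^ 0b1010101 = 0b101101 = 45

45


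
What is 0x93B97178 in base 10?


93B97178 hex = 2478403960 decimal

2478403960


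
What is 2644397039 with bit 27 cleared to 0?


2644397039 & ~(1 << 27) = 2510179311

2510179311


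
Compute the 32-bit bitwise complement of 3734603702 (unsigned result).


~0b11011110100110011000011110110110 = 0b100001011001100111100001001001 = 560363593 (32-bit unsigned)

560363593


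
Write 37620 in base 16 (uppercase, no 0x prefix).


37620 = 92F4 hex

92F4


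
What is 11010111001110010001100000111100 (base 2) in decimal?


11010111001110010001100000111100 in decimal = 3610843196

3610843196


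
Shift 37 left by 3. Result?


0b100101 << 3 = 0b100101000 = 296

296


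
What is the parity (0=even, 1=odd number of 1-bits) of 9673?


0b10010111001001 has 7 ones => parity 1

1


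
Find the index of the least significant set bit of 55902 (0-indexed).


0b1101101001011110. Lowest set bit at position 1

1


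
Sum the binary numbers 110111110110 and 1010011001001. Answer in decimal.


110111110110 + 1010011001001 = 10001010111111 = 8895

8895


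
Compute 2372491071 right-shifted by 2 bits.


0b10001101011010010101011100111111 >> 2 = 0b100011010110100101010111001111 = 593122767

593122767


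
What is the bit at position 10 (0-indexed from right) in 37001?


0b1001000010001001, position 10 = 0

0


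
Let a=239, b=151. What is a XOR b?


239 ^ 151 = 120

120


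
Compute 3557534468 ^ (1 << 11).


3557534468 ^ (1 << 11) = 3557534468 ^ 2048 = 3557532420

3557532420


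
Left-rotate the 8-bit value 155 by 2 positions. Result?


Rotate 0b10011011 left by 2 (8-bit) = 0b1101110 = 110

110


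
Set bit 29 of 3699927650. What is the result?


3699927650 | (1 << 29) = 3699927650 | 536870912 = 4236798562

4236798562


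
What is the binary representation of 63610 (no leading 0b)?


63610 = 1111100001111010 in binary

1111100001111010


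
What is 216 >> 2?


0b11011000 >> 2 = 0b110110 = 54

54


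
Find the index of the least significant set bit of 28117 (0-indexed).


0b110110111010101. Lowest set bit at position 0

0


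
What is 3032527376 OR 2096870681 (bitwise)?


0b10110100110000001011001000010000 | 0b1111100111110111011010100011001 = 0b11111100111110111011011100011001 = 4244354841

4244354841


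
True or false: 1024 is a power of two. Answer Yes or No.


0b10000000000. Only one bit set => Yes

Yes


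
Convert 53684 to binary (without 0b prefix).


53684 = 1101000110110100 in binary

1101000110110100


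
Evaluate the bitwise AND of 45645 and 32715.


0b1011001001001101 & 0b111111111001011 = 0b11001001001001 = 12873

12873


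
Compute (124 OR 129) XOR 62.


Step 1: 124 | 129 = 253
Step 2: 253 ^ 62 = 195

195


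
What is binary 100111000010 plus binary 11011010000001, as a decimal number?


100111000010 + 11011010000001 = 100000001000011 = 16451

16451


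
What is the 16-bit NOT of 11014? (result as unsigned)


~0b10101100000110 = 0b1101010011111001 = 54521 (16-bit unsigned)

54521


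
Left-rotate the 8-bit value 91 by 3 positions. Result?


Rotate 0b1011011 left by 3 (8-bit) = 0b11011010 = 218

218


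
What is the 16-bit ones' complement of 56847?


56847 ^ 65535 = 8688

8688


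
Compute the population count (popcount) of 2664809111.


0b10011110110101011100001010010111 has 18 set bits

18


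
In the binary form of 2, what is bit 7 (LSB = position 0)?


0b10, position 7 = 0

0


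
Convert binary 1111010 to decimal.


1111010 in decimal = 122

122


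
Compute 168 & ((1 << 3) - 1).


168 & 7 = 0

0


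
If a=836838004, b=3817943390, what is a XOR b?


836838004 ^ 3817943390 = 3530560298

3530560298


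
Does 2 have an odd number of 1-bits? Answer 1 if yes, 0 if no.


0b10 has 1 ones => parity 1

1


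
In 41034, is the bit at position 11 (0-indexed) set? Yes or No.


0b1010000001001010, bit 11 = 0. No

No


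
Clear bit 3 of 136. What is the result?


136 & ~(1 << 3) = 128

128


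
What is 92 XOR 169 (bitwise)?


0b1011100 ^ 0b10101001 = 0b11110101 = 245

245


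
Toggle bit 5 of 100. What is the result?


100 ^ (1 << 5) = 100 ^ 32 = 68

68


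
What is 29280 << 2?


0b111001001100000 << 2 = 0b11100100110000000 = 117120

117120


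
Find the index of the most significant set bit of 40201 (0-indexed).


0b1001110100001001. Highest set bit at position 15

15


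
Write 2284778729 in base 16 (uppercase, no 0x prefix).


2284778729 = 882EF4E9 hex

882EF4E9


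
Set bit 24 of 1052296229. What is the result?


1052296229 | (1 << 24) = 1052296229 | 16777216 = 1069073445

1069073445


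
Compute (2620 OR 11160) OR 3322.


Step 1: 2620 | 11160 = 11196
Step 2: 11196 | 3322 = 12286

12286


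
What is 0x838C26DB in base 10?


838C26DB hex = 2207000283 decimal

2207000283


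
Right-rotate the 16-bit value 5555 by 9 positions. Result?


Rotate 0b1010110110011 right by 9 (16-bit) = 0b1101100110001010 = 55690

55690


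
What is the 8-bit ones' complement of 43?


43 ^ 255 = 212

212


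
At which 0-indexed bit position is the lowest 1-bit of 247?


0b11110111. Lowest set bit at position 0

0


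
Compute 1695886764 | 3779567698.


0b1100101000101010010110110101100 | 0b11100001010001111010000001010010 = 0b11100101010101111010110111111110 = 3847728638

3847728638


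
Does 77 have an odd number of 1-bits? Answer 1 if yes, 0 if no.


0b1001101 has 4 ones => parity 0

0


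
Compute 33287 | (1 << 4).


33287 | (1 << 4) = 33287 | 16 = 33303

33303


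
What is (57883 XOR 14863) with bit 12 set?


Step 1: 57883 ^ 14863 = 55316
Step 2: 55316 | (1 << 12) = 55316 | 4096 = 55316

55316


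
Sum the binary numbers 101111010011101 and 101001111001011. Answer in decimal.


101111010011101 + 101001111001011 = 1011001001101000 = 45672

45672


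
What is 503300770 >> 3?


0b11101111111111100001010100010 >> 3 = 0b11101111111111100001010100 = 62912596

62912596


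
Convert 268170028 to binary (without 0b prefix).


268170028 = 1111111110111111001100101100 in binary

1111111110111111001100101100


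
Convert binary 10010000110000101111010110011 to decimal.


10010000110000101111010110011 in decimal = 303586995

303586995


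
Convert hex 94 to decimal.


94 hex = 148 decimal

148


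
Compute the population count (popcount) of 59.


0b111011 has 5 set bits

5


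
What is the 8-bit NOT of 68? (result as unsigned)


~0b1000100 = 0b10111011 = 187 (8-bit unsigned)

187


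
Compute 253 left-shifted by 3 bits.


0b11111101 << 3 = 0b11111101000 = 2024

2024


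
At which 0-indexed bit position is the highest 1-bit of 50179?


0b1100010000000011. Highest set bit at position 15

15


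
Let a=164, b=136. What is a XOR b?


164 ^ 136 = 44

44


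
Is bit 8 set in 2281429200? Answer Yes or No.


0b10000111111110111101100011010000, bit 8 = 0. No

No


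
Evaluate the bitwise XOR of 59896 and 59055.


0b1110100111111000 ^ 0b1110011010101111 = 0b111101010111 = 3927

3927


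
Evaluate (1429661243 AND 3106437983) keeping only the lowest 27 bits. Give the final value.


Step 1: 1429661243 & 3106437983 = 287334939
Step 2: 287334939 & 134217727 = 18899483

18899483


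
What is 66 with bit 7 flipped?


66 ^ (1 << 7) = 66 ^ 128 = 194

194


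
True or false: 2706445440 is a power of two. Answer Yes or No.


0b10100001010100010001010010000000. Multiple bits set => No

No


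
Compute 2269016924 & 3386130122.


0b10000111001111100111001101011100 & 0b11001001110101000011111011001010 = 0b10000001000101000011001001001000 = 2165584456

2165584456


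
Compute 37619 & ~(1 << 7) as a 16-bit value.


37619 & ~(1 << 7) = 37491

37491


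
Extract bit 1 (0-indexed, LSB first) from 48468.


0b1011110101010100, position 1 = 0

0


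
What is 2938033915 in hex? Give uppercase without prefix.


2938033915 = AF1ED6FB hex

AF1ED6FB


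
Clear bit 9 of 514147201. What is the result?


514147201 & ~(1 << 9) = 514146689

514146689


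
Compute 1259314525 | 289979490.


0b1001011000011111001110101011101 | 0b10001010010001011110001100010 = 0b1011011010011111011110101111111 = 1531952511

1531952511


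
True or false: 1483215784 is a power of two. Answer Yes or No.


0b1011000011010000001001110101000. Multiple bits set => No

No


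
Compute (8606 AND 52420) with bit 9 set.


Step 1: 8606 & 52420 = 132
Step 2: 132 | (1 << 9) = 132 | 512 = 644

644


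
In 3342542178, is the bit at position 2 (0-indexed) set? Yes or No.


0b11000111001110110010010101100010, bit 2 = 0. No

No


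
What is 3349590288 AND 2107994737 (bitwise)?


0b11000111101001101011000100010000 & 0b1111101101001010111001001110001 = 0b1000101101001000011000000010000 = 1168388112

1168388112


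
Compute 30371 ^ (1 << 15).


30371 ^ (1 << 15) = 30371 ^ 32768 = 63139

63139


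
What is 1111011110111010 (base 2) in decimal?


1111011110111010 in decimal = 63418

63418


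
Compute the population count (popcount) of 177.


0b10110001 has 4 set bits

4


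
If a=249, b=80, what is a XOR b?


249 ^ 80 = 169

169


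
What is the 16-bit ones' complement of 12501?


12501 ^ 65535 = 53034

53034


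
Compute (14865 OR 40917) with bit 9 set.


Step 1: 14865 | 40917 = 49109
Step 2: 49109 | (1 << 9) = 49109 | 512 = 49109

49109


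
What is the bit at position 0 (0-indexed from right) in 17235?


0b100001101010011, position 0 = 1

1


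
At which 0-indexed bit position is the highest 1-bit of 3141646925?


0b10111011010000011011101001001101. Highest set bit at position 31

31


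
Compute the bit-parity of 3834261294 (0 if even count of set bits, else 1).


0b11100100100010100010111100101110 has 16 ones => parity 0

0


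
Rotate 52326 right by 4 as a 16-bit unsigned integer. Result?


Rotate 0b1100110001100110 right by 4 (16-bit) = 0b110110011000110 = 27846

27846


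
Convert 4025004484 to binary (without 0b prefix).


4025004484 = 11101111111010001011000111000100 in binary

11101111111010001011000111000100


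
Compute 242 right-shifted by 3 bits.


0b11110010 >> 3 = 0b11110 = 30

30


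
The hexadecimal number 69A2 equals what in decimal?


69A2 hex = 27042 decimal

27042


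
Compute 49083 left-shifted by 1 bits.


0b1011111110111011 << 1 = 0b10111111101110110 = 98166

98166


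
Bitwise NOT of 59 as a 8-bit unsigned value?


~0b111011 = 0b11000100 = 196 (8-bit unsigned)

196


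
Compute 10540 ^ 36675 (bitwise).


0b10100100101100 ^ 0b1000111101000011 = 0b1010011001101111 = 42607

42607


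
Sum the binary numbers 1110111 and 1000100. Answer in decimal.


1110111 + 1000100 = 10111011 = 187

187


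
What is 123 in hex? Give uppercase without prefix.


123 = 7B hex

7B


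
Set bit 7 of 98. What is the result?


98 | (1 << 7) = 98 | 128 = 226

226


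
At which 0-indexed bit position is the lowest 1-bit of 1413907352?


0b1010100010001101000001110011000. Lowest set bit at position 3

3


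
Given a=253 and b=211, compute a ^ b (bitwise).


253 ^ 211 = 46

46


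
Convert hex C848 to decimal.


C848 hex = 51272 decimal

51272


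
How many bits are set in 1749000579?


0b1101000001111111010000110000011 has 15 set bits

15


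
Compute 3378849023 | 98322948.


0b11001001011001010010010011111111 | 0b101110111000100101000000100 = 0b11001101111111010110111011111111 = 3455938303

3455938303


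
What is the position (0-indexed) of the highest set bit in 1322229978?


0b1001110110011111010000011011010. Highest set bit at position 30

30


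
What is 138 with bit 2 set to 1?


138 | (1 << 2) = 138 | 4 = 142

142


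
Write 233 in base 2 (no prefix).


233 = 11101001 in binary

11101001


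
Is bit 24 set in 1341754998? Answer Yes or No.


0b1001111111110011000111001110110, bit 24 = 1. Yes

Yes


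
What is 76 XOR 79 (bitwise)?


0b1001100 ^ 0b1001111 = 0b11 = 3

3


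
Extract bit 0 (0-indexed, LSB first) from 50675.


0b1100010111110011, position 0 = 1

1


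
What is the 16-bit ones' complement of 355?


355 ^ 65535 = 65180

65180


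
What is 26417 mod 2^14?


26417 & 16383 = 10033

10033


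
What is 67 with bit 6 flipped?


67 ^ (1 << 6) = 67 ^ 64 = 3

3


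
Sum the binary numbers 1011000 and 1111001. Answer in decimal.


1011000 + 1111001 = 11010001 = 209

209


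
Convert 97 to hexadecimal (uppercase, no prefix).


97 = 61 hex

61


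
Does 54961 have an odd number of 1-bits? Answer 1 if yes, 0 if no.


0b1101011010110001 has 9 ones => parity 1

1


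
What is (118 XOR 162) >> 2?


Step 1: 118 ^ 162 = 212
Step 2: 212 >> 2 = 53

53


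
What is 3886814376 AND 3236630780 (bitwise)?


0b11100111101011000001010010101000 & 0b11000000111010110001000011111100 = 0b11000000101010000001000010101000 = 3232239784

3232239784


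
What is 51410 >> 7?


0b1100100011010010 >> 7 = 0b110010001 = 401

401


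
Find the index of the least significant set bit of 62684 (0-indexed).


0b1111010011011100. Lowest set bit at position 2

2


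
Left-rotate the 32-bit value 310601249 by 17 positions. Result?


Rotate 0b10010100000110110011000100001 left by 17 (32-bit) = 0b11001100010000100010010100000110 = 3426886918

3426886918


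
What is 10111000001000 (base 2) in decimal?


10111000001000 in decimal = 11784

11784


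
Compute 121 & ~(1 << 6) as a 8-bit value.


121 & ~(1 << 6) = 57

57


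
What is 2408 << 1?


0b100101101000 << 1 = 0b1001011010000 = 4816

4816


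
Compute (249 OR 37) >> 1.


Step 1: 249 | 37 = 253
Step 2: 253 >> 1 = 126

126


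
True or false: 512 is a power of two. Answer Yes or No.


0b1000000000. Only one bit set => Yes

Yes


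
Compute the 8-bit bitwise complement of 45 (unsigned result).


~0b101101 = 0b11010010 = 210 (8-bit unsigned)

210


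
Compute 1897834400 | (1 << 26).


1897834400 | (1 << 26) = 1897834400 | 67108864 = 1964943264

1964943264


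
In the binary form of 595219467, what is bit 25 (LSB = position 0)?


0b100011011110100101010000001011, position 25 = 1

1


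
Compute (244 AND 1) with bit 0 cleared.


Step 1: 244 & 1 = 0
Step 2: 0 & ~(1 << 0) = 0

0


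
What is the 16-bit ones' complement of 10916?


10916 ^ 65535 = 54619

54619


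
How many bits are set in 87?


0b1010111 has 5 set bits

5


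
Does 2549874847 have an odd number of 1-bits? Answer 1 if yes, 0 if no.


0b10010111111111000000000010011111 has 17 ones => parity 1

1


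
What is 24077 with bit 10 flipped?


24077 ^ (1 << 10) = 24077 ^ 1024 = 23053

23053


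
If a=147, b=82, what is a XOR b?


147 ^ 82 = 193

193


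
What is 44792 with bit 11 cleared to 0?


44792 & ~(1 << 11) = 42744

42744


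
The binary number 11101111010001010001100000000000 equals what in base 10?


11101111010001010001100000000000 in decimal = 4014282752

4014282752
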